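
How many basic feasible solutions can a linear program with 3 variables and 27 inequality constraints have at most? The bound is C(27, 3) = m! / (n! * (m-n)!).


Each vertex corresponds to some choice of n active constraints out of m, so the number of vertices is at most C(m, n) = m! / (n!(m-n)!).
m = 27, n = 3
Numerator: 27 * 26 * 25
Denominator: 3! = 6
C(27, 3) = 2925


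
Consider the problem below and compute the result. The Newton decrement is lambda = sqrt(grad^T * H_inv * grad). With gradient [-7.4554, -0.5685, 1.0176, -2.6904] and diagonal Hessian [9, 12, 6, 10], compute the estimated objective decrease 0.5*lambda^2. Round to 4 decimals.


Step 1: H is diagonal, so H^(-1) * g = [-0.8284, -0.0474, 0.1696, -0.269].
Step 2: g^T H^(-1) g = sum_i g_i^2 / H_ii
  = (-7.4554)^2/9 + (-0.5685)^2/12 + (1.0176)^2/6 + (-2.6904)^2/10
  = 6.1759 + 0.0269 + 0.1726 + 0.7238 = 7.0992
Step 3: Objective decrease = 0.5 * g^T H^(-1) g = 3.5496


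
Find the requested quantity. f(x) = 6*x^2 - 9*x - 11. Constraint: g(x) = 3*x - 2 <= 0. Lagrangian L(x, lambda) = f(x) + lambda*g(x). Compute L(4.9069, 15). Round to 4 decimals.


Step 1: Evaluate f(x).
f(4.9069) = 6*4.9069^2 - 9*4.9069 - 11 = 89.3039
Step 2: Evaluate g(x).
g(4.9069) = 3*4.9069 - 2 = 12.7207
Step 3: Compute Lagrangian.
L = 89.3039 + 15*12.7207 = 280.1144


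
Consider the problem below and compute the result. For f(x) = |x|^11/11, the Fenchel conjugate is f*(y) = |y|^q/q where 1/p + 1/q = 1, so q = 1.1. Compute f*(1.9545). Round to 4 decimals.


The conjugate exponent q satisfies 1/p + 1/q = 1.
p = 11, so q = 11/(11 - 1) = 1.1
|y|^q = 1.9545^1.1 = 2.09
f*(1.9545) = 2.09 / 1.1 = 1.9


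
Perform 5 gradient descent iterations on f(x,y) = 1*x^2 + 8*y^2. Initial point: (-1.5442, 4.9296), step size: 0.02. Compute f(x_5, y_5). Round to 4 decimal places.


Gradient descent on f(x,y) = 1*x^2 + 8*y^2.
Starting point: (-1.5442, 4.9296), alpha = 0.02
Step 1: grad_x = 2*1*-1.5442 = -3.0884, grad_y = 2*8*4.9296 = 78.8736
  x_1 = -1.5442 - 0.02*-3.0884 = -1.4824
  y_1 = 4.9296 - 0.02*78.8736 = 3.3521
Step 2: grad_x = 2*1*-1.4824 = -2.9649, grad_y = 2*8*3.3521 = 53.634
  x_2 = -1.4824 - 0.02*-2.9649 = -1.4231
  y_2 = 3.3521 - 0.02*53.634 = 2.2794
Step 3: grad_x = 2*1*-1.4231 = -2.8463, grad_y = 2*8*2.2794 = 36.4712
  x_3 = -1.4231 - 0.02*-2.8463 = -1.3662
  y_3 = 2.2794 - 0.02*36.4712 = 1.55
Step 4: grad_x = 2*1*-1.3662 = -2.7324, grad_y = 2*8*1.55 = 24.8004
  x_4 = -1.3662 - 0.02*-2.7324 = -1.3116
  y_4 = 1.55 - 0.02*24.8004 = 1.054
Step 5: grad_x = 2*1*-1.3116 = -2.6231, grad_y = 2*8*1.054 = 16.8643
  x_5 = -1.3116 - 0.02*-2.6231 = -1.2591
  y_5 = 1.054 - 0.02*16.8643 = 0.7167
f(-1.2591, 0.7167) = 1*(-1.2591)^2 + 8*0.7167^2 = 5.695


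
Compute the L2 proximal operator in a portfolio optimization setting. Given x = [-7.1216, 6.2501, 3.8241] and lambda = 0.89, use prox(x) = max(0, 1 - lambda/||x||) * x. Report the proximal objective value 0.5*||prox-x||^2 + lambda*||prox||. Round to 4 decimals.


Step 1: Compute ||x||.
||x|| = 10.2179
Step 2: Compute scaling factor.
scale = max(0, 1 - 0.89/10.2179) = 0.9129
Step 3: prox(x) = [-6.5013, 5.7057, 3.491]
||prox(x)|| = 9.3279
Step 4: Proximal objective.
0.5*||prox-x||^2 = 0.3961
lambda*||prox|| = 8.3018
Total = 8.6978


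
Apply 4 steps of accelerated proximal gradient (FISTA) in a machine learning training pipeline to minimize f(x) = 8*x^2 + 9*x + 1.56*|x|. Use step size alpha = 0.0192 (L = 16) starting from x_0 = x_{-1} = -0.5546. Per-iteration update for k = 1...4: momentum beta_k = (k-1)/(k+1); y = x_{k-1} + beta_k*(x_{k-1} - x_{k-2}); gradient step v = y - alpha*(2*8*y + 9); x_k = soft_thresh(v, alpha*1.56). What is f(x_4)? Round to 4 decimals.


FISTA on f(x) = 8*x^2 + 9*x + 1.56*|x|
L = 16, alpha = 0.0192
Iteration 1: beta = 0.0, y = -0.5546 + 0.0*(-0.5546 + 0.5546) = -0.5546
  grad(y) = 0.1264, v = y - alpha*grad = -0.557
  prox(v) = soft_thresh(-0.557, 0.03) = -0.5271
Iteration 2: beta = 0.3333, y = -0.5271 + 0.3333*(-0.5271 + 0.5546) = -0.5179
  grad(y) = 0.7136, v = y - alpha*grad = -0.5316
  prox(v) = soft_thresh(-0.5316, 0.03) = -0.5016
Iteration 3: beta = 0.5, y = -0.5016 + 0.5*(-0.5016 + 0.5271) = -0.4889
  grad(y) = 1.177, v = y - alpha*grad = -0.5115
  prox(v) = soft_thresh(-0.5115, 0.03) = -0.4816
Iteration 4: beta = 0.6, y = -0.4816 + 0.6*(-0.4816 + 0.5016) = -0.4695
  grad(y) = 1.4873, v = y - alpha*grad = -0.4981
  prox(v) = soft_thresh(-0.4981, 0.03) = -0.4681
f(x_4) = 8*(-0.4681)^2 + 9*(-0.4681) + 1.56*|-0.4681| = -1.7297


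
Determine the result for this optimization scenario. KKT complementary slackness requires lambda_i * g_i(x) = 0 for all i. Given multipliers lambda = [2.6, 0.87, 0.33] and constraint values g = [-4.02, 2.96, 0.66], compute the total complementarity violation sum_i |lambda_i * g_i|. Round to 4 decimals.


KKT complementary slackness check:
lambda_1 * g_1 = 2.6 * -4.02 = -10.452
lambda_2 * g_2 = 0.87 * 2.96 = 2.5752
lambda_3 * g_3 = 0.33 * 0.66 = 0.2178
Total violation = 10.452 + 2.5752 + 0.2178 = 13.245


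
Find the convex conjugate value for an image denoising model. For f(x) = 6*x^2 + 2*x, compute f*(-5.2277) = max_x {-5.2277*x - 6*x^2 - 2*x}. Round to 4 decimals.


f*(y) = sup_x {y*x - a*x^2 - b*x} = sup_x {(y-b)*x - a*x^2}
FOC: (y - b) - 2a*x = 0 => x* = (y - b)/(2a)
x* = (-5.2277 - 2)/(2*6) = -0.6023
f*(-5.2277) = (y-b)^2/(4a) = (-5.2277 - 2)^2/(4*6)
= 52.2396/24 = 2.1767


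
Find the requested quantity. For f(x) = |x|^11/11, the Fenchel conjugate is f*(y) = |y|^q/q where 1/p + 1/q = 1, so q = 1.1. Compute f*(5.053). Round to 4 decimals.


The conjugate exponent q satisfies 1/p + 1/q = 1.
p = 11, so q = 11/(11 - 1) = 1.1
|y|^q = 5.053^1.1 = 5.9416
f*(5.053) = 5.9416 / 1.1 = 5.4015


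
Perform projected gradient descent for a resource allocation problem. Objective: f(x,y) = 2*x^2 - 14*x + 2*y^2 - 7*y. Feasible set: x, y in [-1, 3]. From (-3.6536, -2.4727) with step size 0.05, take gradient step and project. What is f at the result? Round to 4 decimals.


Step 1: Compute gradient at (-3.6536, -2.4727).
grad_x = 2*2*-3.6536 - 14 = -28.6144
grad_y = 2*2*-2.4727 - 7 = -16.8908
Step 2: Gradient step.
x_raw = -3.6536 - 0.05*-28.6144 = -2.2229
y_raw = -2.4727 - 0.05*-16.8908 = -1.6282
Step 3: Project onto [-1, 3].
x_proj = clip(-2.2229) = -1.0
y_proj = clip(-1.6282) = -1.0
Step 4: Evaluate f.
f(-1.0, -1.0) = 25.0


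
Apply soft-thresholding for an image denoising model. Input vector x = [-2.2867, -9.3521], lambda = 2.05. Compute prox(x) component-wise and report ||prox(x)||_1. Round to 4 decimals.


Soft-thresholding with lambda = 2.05:
prox(-2.2867) = sign(-2.2867)*max(|-2.2867| - 2.05, 0) = -0.2367
prox(-9.3521) = sign(-9.3521)*max(|-9.3521| - 2.05, 0) = -7.3021
prox(x) = [-0.2367, -7.3021]
||prox(x)||_1 = 0.2367 + 7.3021 = 7.5388


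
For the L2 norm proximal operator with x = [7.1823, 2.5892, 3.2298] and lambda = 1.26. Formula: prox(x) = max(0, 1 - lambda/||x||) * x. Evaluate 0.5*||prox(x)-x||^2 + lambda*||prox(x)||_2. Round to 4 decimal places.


Step 1: Compute ||x||.
||x|| = 8.2898
Step 2: Compute scaling factor.
scale = max(0, 1 - 1.26/8.2898) = 0.848
Step 3: prox(x) = [6.0906, 2.1957, 2.7389]
||prox(x)|| = 7.0298
Step 4: Proximal objective.
0.5*||prox-x||^2 = 0.7938
lambda*||prox|| = 8.8575
Total = 9.6514


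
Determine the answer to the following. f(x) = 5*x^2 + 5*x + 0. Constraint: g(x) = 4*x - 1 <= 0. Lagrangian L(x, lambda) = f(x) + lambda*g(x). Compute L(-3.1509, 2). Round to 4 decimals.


Step 1: Evaluate f(x).
f(-3.1509) = 5*(-3.1509)^2 + 5*(-3.1509) + 0 = 33.8864
Step 2: Evaluate g(x).
g(-3.1509) = 4*-3.1509 - 1 = -13.6036
Step 3: Compute Lagrangian.
L = 33.8864 + 2*-13.6036 = 6.6792


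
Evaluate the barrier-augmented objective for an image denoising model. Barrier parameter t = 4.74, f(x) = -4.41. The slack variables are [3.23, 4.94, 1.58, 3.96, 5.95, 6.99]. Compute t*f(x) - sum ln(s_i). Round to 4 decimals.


Step 1: Compute log-barrier.
ln values: [1.1725, 1.5974, 0.4574, 1.3762, 1.7834, 1.9445]
phi = -(1.1725 + 1.5974 + 0.4574 + 1.3762 + 1.7834 + 1.9445) = -8.3314
Step 2: Compute augmented objective.
t*f(x) = 4.74*-4.41 = -20.9034
Total = -20.9034 - 8.3314 = -29.2348


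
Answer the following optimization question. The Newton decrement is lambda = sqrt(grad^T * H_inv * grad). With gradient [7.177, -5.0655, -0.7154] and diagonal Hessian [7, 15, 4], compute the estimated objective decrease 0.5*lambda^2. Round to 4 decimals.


Step 1: H is diagonal, so H^(-1) * g = [1.0253, -0.3377, -0.1789].
Step 2: g^T H^(-1) g = sum_i g_i^2 / H_ii
  = (7.177)^2/7 + (-5.0655)^2/15 + (-0.7154)^2/4
  = 7.3585 + 1.7106 + 0.1279 = 9.197
Step 3: Objective decrease = 0.5 * g^T H^(-1) g = 4.5985


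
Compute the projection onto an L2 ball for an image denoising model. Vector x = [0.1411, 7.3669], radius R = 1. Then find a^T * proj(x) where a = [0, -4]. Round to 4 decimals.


Step 1: Compute ||x|| (intermediates to 6 decimals).
||x|| = sqrt(0.1411^2 + 7.3669^2) = 7.368251
Step 2: Project.
Since ||x|| > R, scale = R/||x|| = 1/7.368251 = 0.135717, proj(x) = scale * x
proj(x) = [0.01915, 0.999814]
Step 3: Dot product.
a^T * proj(x) = 0*0.01915 - 4*0.999814 = -3.9993


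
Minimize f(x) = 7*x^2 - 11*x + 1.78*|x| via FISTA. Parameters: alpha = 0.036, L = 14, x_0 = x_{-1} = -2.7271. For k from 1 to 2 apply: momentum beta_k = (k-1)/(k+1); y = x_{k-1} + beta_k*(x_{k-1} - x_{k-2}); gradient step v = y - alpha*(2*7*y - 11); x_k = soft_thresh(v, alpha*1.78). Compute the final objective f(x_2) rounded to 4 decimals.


FISTA on f(x) = 7*x^2 - 11*x + 1.78*|x|
L = 14, alpha = 0.036
Iteration 1: beta = 0.0, y = -2.7271 + 0.0*(-2.7271 + 2.7271) = -2.7271
  grad(y) = -49.1794, v = y - alpha*grad = -0.9566
  prox(v) = soft_thresh(-0.9566, 0.0641) = -0.8926
Iteration 2: beta = 0.3333, y = -0.8926 + 0.3333*(-0.8926 + 2.7271) = -0.281
  grad(y) = -14.9347, v = y - alpha*grad = 0.2566
  prox(v) = soft_thresh(0.2566, 0.0641) = 0.1925
f(x_2) = 7*0.1925^2 - 11*0.1925 + 1.78*|0.1925| = -1.5156


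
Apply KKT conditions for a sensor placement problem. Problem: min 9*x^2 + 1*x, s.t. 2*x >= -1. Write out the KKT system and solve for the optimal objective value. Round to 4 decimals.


Step 1: Try lambda = 0 (constraint inactive).
Stationarity: 2*9*x + 1 = 0
x* = -1/(2*9) = -1/18 = -0.0556 (rounded; the exact value -1/18 is used below)
Check constraint: 2*-0.0556 = -0.1112 >= -1 -- satisfied.
Step 2: Compute optimal value.
f(x*) = 9*(-1/18)^2 + 1*(-1/18) = -0.0278


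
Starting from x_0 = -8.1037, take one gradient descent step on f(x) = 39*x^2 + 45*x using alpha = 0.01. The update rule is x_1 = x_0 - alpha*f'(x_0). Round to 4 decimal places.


We compute the gradient at x_0 and apply the update.
f'(x) = 78*x + 45
f'(-8.1037) = 78*-8.1037 + 45 = -587.0886
x_1 = -8.1037 - 0.01*-587.0886 = -2.2328


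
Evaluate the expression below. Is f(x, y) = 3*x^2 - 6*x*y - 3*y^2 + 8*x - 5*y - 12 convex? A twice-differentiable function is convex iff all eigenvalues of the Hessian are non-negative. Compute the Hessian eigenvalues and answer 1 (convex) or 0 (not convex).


The Hessian of f(x,y) = 3*x^2 - 6*x*y - 3*y^2 + 8*x - 5*y - 12 is:
H = [[6, -6], [-6, -6]]
Trace = 6 - 6 = 0
Determinant = 6*-6 - (-6)^2 = -72
Discriminant = (0)^2 - 4*-72 = 288.0
Eigenvalues: lambda_1 = -8.4853, lambda_2 = 8.4853
The function is not convex.

0


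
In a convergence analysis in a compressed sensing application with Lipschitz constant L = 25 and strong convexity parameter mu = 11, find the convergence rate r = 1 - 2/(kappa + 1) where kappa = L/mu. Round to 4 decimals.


Step 1: Compute the condition number.
kappa = L/mu = 25/11 = 2.2727
Step 2: Compute the convergence rate.
r = 1 - 2/(kappa + 1) = 1 - 2*mu/(L + mu) = (L - mu)/(L + mu) = 14/36 = 0.3889


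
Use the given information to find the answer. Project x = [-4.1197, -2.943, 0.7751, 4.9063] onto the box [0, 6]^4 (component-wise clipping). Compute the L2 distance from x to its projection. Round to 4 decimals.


Project each component onto [0, 6].
clip(-4.1197) = 0.0, clip(-2.943) = 0.0, clip(0.7751) = 0.7751, clip(4.9063) = 4.9063
Projection = [0.0, 0.0, 0.7751, 4.9063]
Squared diffs: [16.9719, 8.6612, 0.0, 0.0]
Distance = sqrt(25.6331) = 5.0629


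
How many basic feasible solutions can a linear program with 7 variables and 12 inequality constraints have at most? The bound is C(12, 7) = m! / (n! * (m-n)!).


Each vertex corresponds to some choice of n active constraints out of m, so the number of vertices is at most C(m, n) = m! / (n!(m-n)!).
m = 12, n = 7
Numerator: 12 * 11 * 10 * 9 * 8 * 7 * 6
Denominator: 7! = 5040
C(12, 7) = 792


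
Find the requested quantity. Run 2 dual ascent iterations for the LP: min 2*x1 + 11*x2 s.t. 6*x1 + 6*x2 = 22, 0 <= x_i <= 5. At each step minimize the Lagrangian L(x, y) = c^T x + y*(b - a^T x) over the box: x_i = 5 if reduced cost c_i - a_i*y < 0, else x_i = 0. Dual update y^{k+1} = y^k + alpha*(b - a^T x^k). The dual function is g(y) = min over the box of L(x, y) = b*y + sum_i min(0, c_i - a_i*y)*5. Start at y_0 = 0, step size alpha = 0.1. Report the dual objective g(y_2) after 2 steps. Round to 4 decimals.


Dual ascent for LP: min 2*x1 + 11*x2, 6*x1 + 6*x2 = 22, 0 <= x_i <= 5
Step 1: y^k = 0.0, reduced costs: (2.0, 11.0)
  x^k = (0.0, 0.0), subgradient = b - a^T x = 22.0
  y^{k+1} = 0.0 + 0.1*22.0 = 2.2
Step 2: y^k = 2.2, reduced costs: (-11.2, -2.2)
  x^k = (5.0, 5.0), subgradient = b - a^T x = -38.0
  y^{k+1} = 2.2 + 0.1*-38.0 = -1.6
Dual objective at y_2 = -1.6: reduced costs (11.6, 20.6), box minimizer x = (0.0, 0.0)
g(y_2) = b*y + (c1 - a1*y)*x1 + (c2 - a2*y)*x2 = 22*(-1.6) + 11.6*0.0 + 20.6*0.0 = -35.2 + 0.0 + 0.0 = -35.2


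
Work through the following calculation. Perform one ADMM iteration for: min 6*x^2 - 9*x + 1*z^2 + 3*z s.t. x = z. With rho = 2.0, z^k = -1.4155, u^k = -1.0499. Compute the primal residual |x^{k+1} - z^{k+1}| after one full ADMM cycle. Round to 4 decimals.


ADMM iteration with rho = 2.0, z^k = -1.4155, u^k = -1.0499
Step 1: x-update.
Minimize 6*x^2 - 9*x + (2.0/2)*(x + 1.4155 - 1.0499)^2
FOC: (2*6 + 2.0)*x = 9 + 2.0*(-1.4155 + 1.0499)
x^{k+1} = 0.5906
Step 2: z-update.
Minimize 1*z^2 + 3*z + (2.0/2)*(0.5906 - z - 1.0499)^2
FOC: (2*1 + 2.0)*z = -3 + 2.0*(0.5906 - 1.0499)
z^{k+1} = -0.9796
Step 3: u-update.
u^{k+1} = -1.0499 + 0.5906 + 0.9796 = 0.5204
Step 4: Primal residual = |0.5906 + 0.9796| = 1.5703


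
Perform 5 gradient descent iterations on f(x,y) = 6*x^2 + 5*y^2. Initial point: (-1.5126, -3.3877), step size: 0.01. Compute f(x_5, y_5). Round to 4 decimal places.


Gradient descent on f(x,y) = 6*x^2 + 5*y^2.
Starting point: (-1.5126, -3.3877), alpha = 0.01
Step 1: grad_x = 2*6*-1.5126 = -18.1512, grad_y = 2*5*-3.3877 = -33.877
  x_1 = -1.5126 - 0.01*-18.1512 = -1.3311
  y_1 = -3.3877 - 0.01*-33.877 = -3.0489
Step 2: grad_x = 2*6*-1.3311 = -15.9731, grad_y = 2*5*-3.0489 = -30.4893
  x_2 = -1.3311 - 0.01*-15.9731 = -1.1714
  y_2 = -3.0489 - 0.01*-30.4893 = -2.744
Step 3: grad_x = 2*6*-1.1714 = -14.0563, grad_y = 2*5*-2.744 = -27.4404
  x_3 = -1.1714 - 0.01*-14.0563 = -1.0308
  y_3 = -2.744 - 0.01*-27.4404 = -2.4696
Step 4: grad_x = 2*6*-1.0308 = -12.3695, grad_y = 2*5*-2.4696 = -24.6963
  x_4 = -1.0308 - 0.01*-12.3695 = -0.9071
  y_4 = -2.4696 - 0.01*-24.6963 = -2.2227
Step 5: grad_x = 2*6*-0.9071 = -10.8852, grad_y = 2*5*-2.2227 = -22.2267
  x_5 = -0.9071 - 0.01*-10.8852 = -0.7982
  y_5 = -2.2227 - 0.01*-22.2267 = -2.0004
f(-0.7982, -2.0004) = 6*(-0.7982)^2 + 5*(-2.0004)^2 = 23.8313


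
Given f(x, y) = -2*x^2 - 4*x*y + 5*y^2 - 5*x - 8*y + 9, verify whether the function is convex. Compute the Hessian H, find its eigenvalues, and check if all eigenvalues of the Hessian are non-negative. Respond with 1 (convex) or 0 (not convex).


The Hessian of f(x,y) = -2*x^2 - 4*x*y + 5*y^2 - 5*x - 8*y + 9 is:
H = [[-4, -4], [-4, 10]]
Trace = -4 + 10 = 6
Determinant = -4*10 - (-4)^2 = -56
Discriminant = (6)^2 - 4*-56 = 260.0
Eigenvalues: lambda_1 = -5.0623, lambda_2 = 11.0623
The function is not convex.

0


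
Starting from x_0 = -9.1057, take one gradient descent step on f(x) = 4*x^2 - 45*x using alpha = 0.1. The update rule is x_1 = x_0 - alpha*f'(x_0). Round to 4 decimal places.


We compute the gradient at x_0 and apply the update.
f'(x) = 8*x - 45
f'(-9.1057) = 8*-9.1057 - 45 = -117.8456
x_1 = -9.1057 - 0.1*-117.8456 = 2.6789


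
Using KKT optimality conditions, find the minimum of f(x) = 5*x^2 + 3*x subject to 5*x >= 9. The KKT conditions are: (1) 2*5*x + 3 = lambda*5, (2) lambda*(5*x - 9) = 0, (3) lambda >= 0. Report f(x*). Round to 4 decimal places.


Step 1: Try lambda = 0 (constraint inactive).
x_unc = -3/(2*5) = -0.3
Check: 5*-0.3 = -1.5 < 9 -- violated!
Step 2: Constraint must be active: 5*x = 9
x* = 9/5 = 1.8
lambda = (2*5*1.8 + 3)/5 = 4.2
Step 3: Compute optimal value.
f(x*) = 5*1.8^2 + 3*1.8 = 21.6


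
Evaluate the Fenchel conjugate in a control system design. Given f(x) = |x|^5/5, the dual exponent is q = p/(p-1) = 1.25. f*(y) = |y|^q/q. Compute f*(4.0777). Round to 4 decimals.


The conjugate exponent q satisfies 1/p + 1/q = 1.
p = 5, so q = 5/(5 - 1) = 1.25
|y|^q = 4.0777^1.25 = 5.7945
f*(4.0777) = 5.7945 / 1.25 = 4.6356


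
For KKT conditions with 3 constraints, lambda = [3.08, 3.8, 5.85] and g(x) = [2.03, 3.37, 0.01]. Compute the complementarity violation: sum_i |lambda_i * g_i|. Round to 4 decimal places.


KKT complementary slackness check:
lambda_1 * g_1 = 3.08 * 2.03 = 6.2524
lambda_2 * g_2 = 3.8 * 3.37 = 12.806
lambda_3 * g_3 = 5.85 * 0.01 = 0.0585
Total violation = 6.2524 + 12.806 + 0.0585 = 19.1169


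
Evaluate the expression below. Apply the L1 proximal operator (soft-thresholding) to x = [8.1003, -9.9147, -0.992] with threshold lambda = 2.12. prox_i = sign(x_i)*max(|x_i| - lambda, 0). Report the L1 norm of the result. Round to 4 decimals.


Soft-thresholding with lambda = 2.12:
prox(8.1003) = sign(8.1003)*max(|8.1003| - 2.12, 0) = 5.9803
prox(-9.9147) = sign(-9.9147)*max(|-9.9147| - 2.12, 0) = -7.7947
prox(-0.992) = sign(-0.992)*max(|-0.992| - 2.12, 0) = 0.0
prox(x) = [5.9803, -7.7947, 0.0]
||prox(x)||_1 = 5.9803 + 7.7947 + 0.0 = 13.775


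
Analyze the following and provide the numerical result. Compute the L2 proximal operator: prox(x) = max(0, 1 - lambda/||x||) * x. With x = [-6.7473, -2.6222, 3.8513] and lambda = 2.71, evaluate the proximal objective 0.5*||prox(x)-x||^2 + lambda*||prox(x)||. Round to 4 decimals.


Step 1: Compute ||x||.
||x|| = 8.1997
Step 2: Compute scaling factor.
scale = max(0, 1 - 2.71/8.1997) = 0.6695
Step 3: prox(x) = [-4.5173, -1.7556, 2.5784]
||prox(x)|| = 5.4897
Step 4: Proximal objective.
0.5*||prox-x||^2 = 3.6721
lambda*||prox|| = 14.8771
Total = 18.549


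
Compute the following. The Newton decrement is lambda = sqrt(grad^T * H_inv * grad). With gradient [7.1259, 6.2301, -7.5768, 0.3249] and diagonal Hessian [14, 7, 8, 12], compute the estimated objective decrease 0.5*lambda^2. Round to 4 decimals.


Step 1: H is diagonal, so H^(-1) * g = [0.509, 0.89, -0.9471, 0.0271].
Step 2: g^T H^(-1) g = sum_i g_i^2 / H_ii
  = (7.1259)^2/14 + (6.2301)^2/7 + (-7.5768)^2/8 + (0.3249)^2/12
  = 3.627 + 5.5449 + 7.176 + 0.0088 = 16.3567
Step 3: Objective decrease = 0.5 * g^T H^(-1) g = 8.1783


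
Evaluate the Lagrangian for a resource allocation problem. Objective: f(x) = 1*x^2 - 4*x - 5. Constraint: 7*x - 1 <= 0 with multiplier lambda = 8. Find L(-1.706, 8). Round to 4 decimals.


Step 1: Evaluate f(x).
f(-1.706) = 1*(-1.706)^2 - 4*(-1.706) - 5 = 4.7344
Step 2: Evaluate g(x).
g(-1.706) = 7*-1.706 - 1 = -12.942
Step 3: Compute Lagrangian.
L = 4.7344 + 8*-12.942 = -98.8016


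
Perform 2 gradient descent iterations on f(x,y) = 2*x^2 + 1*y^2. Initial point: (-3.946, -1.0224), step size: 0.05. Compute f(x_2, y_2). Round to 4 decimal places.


Gradient descent on f(x,y) = 2*x^2 + 1*y^2.
Starting point: (-3.946, -1.0224), alpha = 0.05
Step 1: grad_x = 2*2*-3.946 = -15.784, grad_y = 2*1*-1.0224 = -2.0448
  x_1 = -3.946 - 0.05*-15.784 = -3.1568
  y_1 = -1.0224 - 0.05*-2.0448 = -0.9202
Step 2: grad_x = 2*2*-3.1568 = -12.6272, grad_y = 2*1*-0.9202 = -1.8403
  x_2 = -3.1568 - 0.05*-12.6272 = -2.5254
  y_2 = -0.9202 - 0.05*-1.8403 = -0.8281
f(-2.5254, -0.8281) = 2*(-2.5254)^2 + 1*(-0.8281)^2 = 13.4415


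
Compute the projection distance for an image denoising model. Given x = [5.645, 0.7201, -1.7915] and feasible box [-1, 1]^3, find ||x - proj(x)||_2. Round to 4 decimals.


Project each component onto [-1, 1].
clip(5.645) = 1.0, clip(0.7201) = 0.7201, clip(-1.7915) = -1.0
Projection = [1.0, 0.7201, -1.0]
Squared diffs: [21.576, 0.0, 0.6265]
Distance = sqrt(22.2025) = 4.712


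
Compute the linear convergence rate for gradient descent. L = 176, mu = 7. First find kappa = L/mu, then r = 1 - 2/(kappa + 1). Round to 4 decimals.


Step 1: Compute the condition number.
kappa = L/mu = 176/7 = 25.1429
Step 2: Compute the convergence rate.
r = 1 - 2/(kappa + 1) = 1 - 2*mu/(L + mu) = (L - mu)/(L + mu) = 169/183 = 0.9235


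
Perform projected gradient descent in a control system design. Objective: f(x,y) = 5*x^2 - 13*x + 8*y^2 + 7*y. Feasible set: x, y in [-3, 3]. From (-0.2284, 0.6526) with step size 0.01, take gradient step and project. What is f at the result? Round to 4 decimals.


Step 1: Compute gradient at (-0.2284, 0.6526).
grad_x = 2*5*-0.2284 - 13 = -15.284
grad_y = 2*8*0.6526 + 7 = 17.4416
Step 2: Gradient step.
x_raw = -0.2284 - 0.01*-15.284 = -0.0756
y_raw = 0.6526 - 0.01*17.4416 = 0.4782
Step 3: Project onto [-3, 3].
x_proj = clip(-0.0756) = -0.0756
y_proj = clip(0.4782) = 0.4782
Step 4: Evaluate f.
f(-0.0756, 0.4782) = 6.1874


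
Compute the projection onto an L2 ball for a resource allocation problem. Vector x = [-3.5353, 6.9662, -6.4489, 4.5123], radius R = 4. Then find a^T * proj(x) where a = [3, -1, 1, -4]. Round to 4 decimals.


Step 1: Compute ||x|| (intermediates to 6 decimals).
||x|| = sqrt((-3.5353)^2 + 6.9662^2 + (-6.4489)^2 + 4.5123^2) = 11.08943
Step 2: Project.
Since ||x|| > R, scale = R/||x|| = 4/11.08943 = 0.360704, proj(x) = scale * x
proj(x) = [-1.275197, 2.512736, -2.326144, 1.627605]
Step 3: Dot product.
a^T * proj(x) = 3*(-1.275197) - 1*2.512736 + 1*(-2.326144) - 4*1.627605 = -15.1749


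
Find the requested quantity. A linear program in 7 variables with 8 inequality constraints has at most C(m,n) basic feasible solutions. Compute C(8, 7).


Each vertex corresponds to some choice of n active constraints out of m, so the number of vertices is at most C(m, n) = m! / (n!(m-n)!).
m = 8, n = 7
Numerator: 8 * 7 * 6 * 5 * 4 * 3 * 2
Denominator: 7! = 5040
C(8, 7) = 8


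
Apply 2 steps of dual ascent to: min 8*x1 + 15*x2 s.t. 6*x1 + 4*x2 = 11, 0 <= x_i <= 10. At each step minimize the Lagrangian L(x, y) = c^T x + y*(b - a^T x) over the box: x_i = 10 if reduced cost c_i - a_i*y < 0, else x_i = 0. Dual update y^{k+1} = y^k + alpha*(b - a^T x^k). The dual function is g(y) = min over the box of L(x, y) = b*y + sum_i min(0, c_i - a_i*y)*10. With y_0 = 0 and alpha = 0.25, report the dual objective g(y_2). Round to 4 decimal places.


Dual ascent for LP: min 8*x1 + 15*x2, 6*x1 + 4*x2 = 11, 0 <= x_i <= 10
Step 1: y^k = 0.0, reduced costs: (8.0, 15.0)
  x^k = (0.0, 0.0), subgradient = b - a^T x = 11.0
  y^{k+1} = 0.0 + 0.25*11.0 = 2.75
Step 2: y^k = 2.75, reduced costs: (-8.5, 4.0)
  x^k = (10.0, 0.0), subgradient = b - a^T x = -49.0
  y^{k+1} = 2.75 + 0.25*-49.0 = -9.5
Dual objective at y_2 = -9.5: reduced costs (65.0, 53.0), box minimizer x = (0.0, 0.0)
g(y_2) = b*y + (c1 - a1*y)*x1 + (c2 - a2*y)*x2 = 11*(-9.5) + 65.0*0.0 + 53.0*0.0 = -104.5 + 0.0 + 0.0 = -104.5


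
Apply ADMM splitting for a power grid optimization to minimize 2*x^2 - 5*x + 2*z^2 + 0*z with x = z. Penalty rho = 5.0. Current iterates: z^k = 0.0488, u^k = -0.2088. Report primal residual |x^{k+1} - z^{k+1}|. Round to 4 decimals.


ADMM iteration with rho = 5.0, z^k = 0.0488, u^k = -0.2088
Step 1: x-update.
Minimize 2*x^2 - 5*x + (5.0/2)*(x - 0.0488 - 0.2088)^2
FOC: (2*2 + 5.0)*x = 5 + 5.0*(0.0488 + 0.2088)
x^{k+1} = 0.6987
Step 2: z-update.
Minimize 2*z^2 + 0*z + (5.0/2)*(0.6987 - z - 0.2088)^2
FOC: (2*2 + 5.0)*z = 0 + 5.0*(0.6987 - 0.2088)
z^{k+1} = 0.2721
Step 3: u-update.
u^{k+1} = -0.2088 + 0.6987 - 0.2721 = 0.2177
Step 4: Primal residual = |0.6987 - 0.2721| = 0.4265


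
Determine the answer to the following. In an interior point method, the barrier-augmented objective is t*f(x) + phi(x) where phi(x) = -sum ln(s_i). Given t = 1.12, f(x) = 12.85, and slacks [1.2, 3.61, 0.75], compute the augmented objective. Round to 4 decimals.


Step 1: Compute log-barrier.
ln values: [0.1823, 1.2837, -0.2877]
phi = -(0.1823 + 1.2837 - 0.2877) = -1.1783
Step 2: Compute augmented objective.
t*f(x) = 1.12*12.85 = 14.392
Total = 14.392 - 1.1783 = 13.2137


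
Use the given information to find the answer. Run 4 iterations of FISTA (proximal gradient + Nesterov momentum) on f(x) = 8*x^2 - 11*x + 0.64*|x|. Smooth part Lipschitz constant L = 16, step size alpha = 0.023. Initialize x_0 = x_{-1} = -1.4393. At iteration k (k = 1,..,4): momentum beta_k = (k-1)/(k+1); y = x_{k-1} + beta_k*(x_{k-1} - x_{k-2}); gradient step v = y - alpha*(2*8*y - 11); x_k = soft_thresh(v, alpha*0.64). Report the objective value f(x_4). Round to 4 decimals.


FISTA on f(x) = 8*x^2 - 11*x + 0.64*|x|
L = 16, alpha = 0.023
Iteration 1: beta = 0.0, y = -1.4393 + 0.0*(-1.4393 + 1.4393) = -1.4393
  grad(y) = -34.0288, v = y - alpha*grad = -0.6566
  prox(v) = soft_thresh(-0.6566, 0.0147) = -0.6419
Iteration 2: beta = 0.3333, y = -0.6419 + 0.3333*(-0.6419 + 1.4393) = -0.3761
  grad(y) = -17.018, v = y - alpha*grad = 0.0153
  prox(v) = soft_thresh(0.0153, 0.0147) = 0.0006
Iteration 3: beta = 0.5, y = 0.0006 + 0.5*(0.0006 + 0.6419) = 0.3218
  grad(y) = -5.851, v = y - alpha*grad = 0.4564
  prox(v) = soft_thresh(0.4564, 0.0147) = 0.4417
Iteration 4: beta = 0.6, y = 0.4417 + 0.6*(0.4417 - 0.0006) = 0.7063
  grad(y) = 0.3012, v = y - alpha*grad = 0.6994
  prox(v) = soft_thresh(0.6994, 0.0147) = 0.6847
f(x_4) = 8*0.6847^2 - 11*0.6847 + 0.64*|0.6847| = -3.343


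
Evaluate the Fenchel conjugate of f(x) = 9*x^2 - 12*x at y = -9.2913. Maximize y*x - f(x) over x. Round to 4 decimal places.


f*(y) = sup_x {y*x - a*x^2 - b*x} = sup_x {(y-b)*x - a*x^2}
FOC: (y - b) - 2a*x = 0 => x* = (y - b)/(2a)
x* = (-9.2913 + 12)/(2*9) = 0.1505
f*(-9.2913) = (y-b)^2/(4a) = (-9.2913 + 12)^2/(4*9)
= 7.3371/36 = 0.2038


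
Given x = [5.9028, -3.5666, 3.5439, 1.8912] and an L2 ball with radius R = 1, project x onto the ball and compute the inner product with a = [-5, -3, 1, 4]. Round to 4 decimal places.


Step 1: Compute ||x|| (intermediates to 6 decimals).
||x|| = sqrt(5.9028^2 + (-3.5666)^2 + 3.5439^2 + 1.8912^2) = 7.9812
Step 2: Project.
Since ||x|| > R, scale = R/||x|| = 1/7.9812 = 0.125294, proj(x) = scale * x
proj(x) = [0.739585, -0.446874, 0.444029, 0.236956]
Step 3: Dot product.
a^T * proj(x) = -5*0.739585 - 3*(-0.446874) + 1*0.444029 + 4*0.236956 = -0.9655


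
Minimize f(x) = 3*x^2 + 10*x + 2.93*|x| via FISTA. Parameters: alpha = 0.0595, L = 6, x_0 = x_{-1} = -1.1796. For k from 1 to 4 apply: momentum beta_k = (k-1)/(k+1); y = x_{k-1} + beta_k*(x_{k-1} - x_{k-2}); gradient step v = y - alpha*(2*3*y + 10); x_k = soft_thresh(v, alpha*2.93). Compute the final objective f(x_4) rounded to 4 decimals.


FISTA on f(x) = 3*x^2 + 10*x + 2.93*|x|
L = 6, alpha = 0.0595
Iteration 1: beta = 0.0, y = -1.1796 + 0.0*(-1.1796 + 1.1796) = -1.1796
  grad(y) = 2.9224, v = y - alpha*grad = -1.3535
  prox(v) = soft_thresh(-1.3535, 0.1743) = -1.1791
Iteration 2: beta = 0.3333, y = -1.1791 + 0.3333*(-1.1791 + 1.1796) = -1.179
  grad(y) = 2.926, v = y - alpha*grad = -1.3531
  prox(v) = soft_thresh(-1.3531, 0.1743) = -1.1788
Iteration 3: beta = 0.5, y = -1.1788 + 0.5*(-1.1788 + 1.1791) = -1.1786
  grad(y) = 2.9286, v = y - alpha*grad = -1.3528
  prox(v) = soft_thresh(-1.3528, 0.1743) = -1.1785
Iteration 4: beta = 0.6, y = -1.1785 + 0.6*(-1.1785 + 1.1788) = -1.1783
  grad(y) = 2.9301, v = y - alpha*grad = -1.3527
  prox(v) = soft_thresh(-1.3527, 0.1743) = -1.1783
f(x_4) = 3*(-1.1783)^2 + 10*(-1.1783) + 2.93*|-1.1783| = -4.1654


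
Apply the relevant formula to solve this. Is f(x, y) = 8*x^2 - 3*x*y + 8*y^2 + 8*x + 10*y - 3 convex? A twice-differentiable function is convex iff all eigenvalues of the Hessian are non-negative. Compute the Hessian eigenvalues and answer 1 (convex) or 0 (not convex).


The Hessian of f(x,y) = 8*x^2 - 3*x*y + 8*y^2 + 8*x + 10*y - 3 is:
H = [[16, -3], [-3, 16]]
Trace = 16 + 16 = 32
Determinant = 16*16 - (-3)^2 = 247
Discriminant = (32)^2 - 4*247 = 36.0
Eigenvalues: lambda_1 = 13.0, lambda_2 = 19.0
The function is convex.

1


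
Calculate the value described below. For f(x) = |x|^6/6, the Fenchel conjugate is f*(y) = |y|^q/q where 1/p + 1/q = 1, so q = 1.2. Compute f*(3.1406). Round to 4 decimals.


The conjugate exponent q satisfies 1/p + 1/q = 1.
p = 6, so q = 6/(6 - 1) = 1.2
|y|^q = 3.1406^1.2 = 3.9483
f*(3.1406) = 3.9483 / 1.2 = 3.2903


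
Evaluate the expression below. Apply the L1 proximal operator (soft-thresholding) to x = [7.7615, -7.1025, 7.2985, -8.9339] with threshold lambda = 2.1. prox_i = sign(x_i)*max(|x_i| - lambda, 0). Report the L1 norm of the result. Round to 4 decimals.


Soft-thresholding with lambda = 2.1:
prox(7.7615) = sign(7.7615)*max(|7.7615| - 2.1, 0) = 5.6615
prox(-7.1025) = sign(-7.1025)*max(|-7.1025| - 2.1, 0) = -5.0025
prox(7.2985) = sign(7.2985)*max(|7.2985| - 2.1, 0) = 5.1985
prox(-8.9339) = sign(-8.9339)*max(|-8.9339| - 2.1, 0) = -6.8339
prox(x) = [5.6615, -5.0025, 5.1985, -6.8339]
||prox(x)||_1 = 5.6615 + 5.0025 + 5.1985 + 6.8339 = 22.6964


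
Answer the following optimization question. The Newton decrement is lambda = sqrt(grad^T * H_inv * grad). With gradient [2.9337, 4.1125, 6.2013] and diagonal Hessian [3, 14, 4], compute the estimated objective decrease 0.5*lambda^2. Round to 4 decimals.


Step 1: H is diagonal, so H^(-1) * g = [0.9779, 0.2938, 1.5503].
Step 2: g^T H^(-1) g = sum_i g_i^2 / H_ii
  = (2.9337)^2/3 + (4.1125)^2/14 + (6.2013)^2/4
  = 2.8689 + 1.208 + 9.614 = 13.6909
Step 3: Objective decrease = 0.5 * g^T H^(-1) g = 6.8455


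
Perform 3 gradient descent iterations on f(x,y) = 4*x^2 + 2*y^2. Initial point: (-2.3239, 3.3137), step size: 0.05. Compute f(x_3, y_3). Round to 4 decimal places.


Gradient descent on f(x,y) = 4*x^2 + 2*y^2.
Starting point: (-2.3239, 3.3137), alpha = 0.05
Step 1: grad_x = 2*4*-2.3239 = -18.5912, grad_y = 2*2*3.3137 = 13.2548
  x_1 = -2.3239 - 0.05*-18.5912 = -1.3943
  y_1 = 3.3137 - 0.05*13.2548 = 2.651
Step 2: grad_x = 2*4*-1.3943 = -11.1547, grad_y = 2*2*2.651 = 10.6038
  x_2 = -1.3943 - 0.05*-11.1547 = -0.8366
  y_2 = 2.651 - 0.05*10.6038 = 2.1208
Step 3: grad_x = 2*4*-0.8366 = -6.6928, grad_y = 2*2*2.1208 = 8.4831
  x_3 = -0.8366 - 0.05*-6.6928 = -0.502
  y_3 = 2.1208 - 0.05*8.4831 = 1.6966
f(-0.502, 1.6966) = 4*(-0.502)^2 + 2*1.6966^2 = 6.7649


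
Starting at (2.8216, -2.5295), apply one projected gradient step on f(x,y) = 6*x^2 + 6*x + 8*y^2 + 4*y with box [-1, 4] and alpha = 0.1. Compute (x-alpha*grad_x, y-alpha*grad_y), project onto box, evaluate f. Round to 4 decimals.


Step 1: Compute gradient at (2.8216, -2.5295).
grad_x = 2*6*2.8216 + 6 = 39.8592
grad_y = 2*8*-2.5295 + 4 = -36.472
Step 2: Gradient step.
x_raw = 2.8216 - 0.1*39.8592 = -1.1643
y_raw = -2.5295 - 0.1*-36.472 = 1.1177
Step 3: Project onto [-1, 4].
x_proj = clip(-1.1643) = -1.0
y_proj = clip(1.1177) = 1.1177
Step 4: Evaluate f.
f(-1.0, 1.1177) = 14.4648


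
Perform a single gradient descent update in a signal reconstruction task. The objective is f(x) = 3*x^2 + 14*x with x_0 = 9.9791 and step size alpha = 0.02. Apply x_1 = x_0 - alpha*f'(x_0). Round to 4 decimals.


We compute the gradient at x_0 and apply the update.
f'(x) = 6*x + 14
f'(9.9791) = 6*9.9791 + 14 = 73.8746
x_1 = 9.9791 - 0.02*73.8746 = 8.5016


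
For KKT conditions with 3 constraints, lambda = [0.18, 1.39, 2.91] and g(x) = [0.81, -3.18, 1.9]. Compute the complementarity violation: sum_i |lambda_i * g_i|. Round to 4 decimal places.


KKT complementary slackness check:
lambda_1 * g_1 = 0.18 * 0.81 = 0.1458
lambda_2 * g_2 = 1.39 * -3.18 = -4.4202
lambda_3 * g_3 = 2.91 * 1.9 = 5.529
Total violation = 0.1458 + 4.4202 + 5.529 = 10.095


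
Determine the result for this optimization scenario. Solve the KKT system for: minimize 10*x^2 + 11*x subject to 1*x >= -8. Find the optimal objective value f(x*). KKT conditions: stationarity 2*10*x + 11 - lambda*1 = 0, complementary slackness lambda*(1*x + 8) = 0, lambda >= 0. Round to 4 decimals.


Step 1: Try lambda = 0 (constraint inactive).
Stationarity: 2*10*x + 11 = 0
x* = -11/(2*10) = -0.55
Check constraint: 1*-0.55 = -0.55 >= -8 -- satisfied.
Step 2: Compute optimal value.
f(x*) = 10*(-0.55)^2 + 11*(-0.55) = -3.025


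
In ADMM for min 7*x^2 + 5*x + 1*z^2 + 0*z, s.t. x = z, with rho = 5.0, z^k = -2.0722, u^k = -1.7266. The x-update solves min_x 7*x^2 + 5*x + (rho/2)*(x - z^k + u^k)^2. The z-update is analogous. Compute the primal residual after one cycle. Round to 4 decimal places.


ADMM iteration with rho = 5.0, z^k = -2.0722, u^k = -1.7266
Step 1: x-update.
Minimize 7*x^2 + 5*x + (5.0/2)*(x + 2.0722 - 1.7266)^2
FOC: (2*7 + 5.0)*x = -5 + 5.0*(-2.0722 + 1.7266)
x^{k+1} = -0.3541
Step 2: z-update.
Minimize 1*z^2 + 0*z + (5.0/2)*(-0.3541 - z - 1.7266)^2
FOC: (2*1 + 5.0)*z = 0 + 5.0*(-0.3541 - 1.7266)
z^{k+1} = -1.4862
Step 3: u-update.
u^{k+1} = -1.7266 - 0.3541 + 1.4862 = -0.5945
Step 4: Primal residual = |-0.3541 + 1.4862| = 1.1321


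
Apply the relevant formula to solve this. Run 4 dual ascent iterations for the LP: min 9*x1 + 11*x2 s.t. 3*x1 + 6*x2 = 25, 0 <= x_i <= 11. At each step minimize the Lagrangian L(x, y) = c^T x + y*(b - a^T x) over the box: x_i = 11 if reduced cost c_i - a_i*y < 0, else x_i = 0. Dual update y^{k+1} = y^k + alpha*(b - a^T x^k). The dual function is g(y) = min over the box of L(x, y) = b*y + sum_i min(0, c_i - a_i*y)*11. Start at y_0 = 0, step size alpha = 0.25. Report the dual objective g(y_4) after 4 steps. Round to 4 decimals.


Dual ascent for LP: min 9*x1 + 11*x2, 3*x1 + 6*x2 = 25, 0 <= x_i <= 11
Step 1: y^k = 0.0, reduced costs: (9.0, 11.0)
  x^k = (0.0, 0.0), subgradient = b - a^T x = 25.0
  y^{k+1} = 0.0 + 0.25*25.0 = 6.25
Step 2: y^k = 6.25, reduced costs: (-9.75, -26.5)
  x^k = (11.0, 11.0), subgradient = b - a^T x = -74.0
  y^{k+1} = 6.25 + 0.25*-74.0 = -12.25
Step 3: y^k = -12.25, reduced costs: (45.75, 84.5)
  x^k = (0.0, 0.0), subgradient = b - a^T x = 25.0
  y^{k+1} = -12.25 + 0.25*25.0 = -6.0
Step 4: y^k = -6.0, reduced costs: (27.0, 47.0)
  x^k = (0.0, 0.0), subgradient = b - a^T x = 25.0
  y^{k+1} = -6.0 + 0.25*25.0 = 0.25
Dual objective at y_4 = 0.25: reduced costs (8.25, 9.5), box minimizer x = (0.0, 0.0)
g(y_4) = b*y + (c1 - a1*y)*x1 + (c2 - a2*y)*x2 = 25*0.25 + 8.25*0.0 + 9.5*0.0 = 6.25 + 0.0 + 0.0 = 6.25


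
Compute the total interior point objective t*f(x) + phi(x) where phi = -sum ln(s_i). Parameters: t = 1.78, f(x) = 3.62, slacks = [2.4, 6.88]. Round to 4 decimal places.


Step 1: Compute log-barrier.
ln values: [0.8755, 1.9286]
phi = -(0.8755 + 1.9286) = -2.8041
Step 2: Compute augmented objective.
t*f(x) = 1.78*3.62 = 6.4436
Total = 6.4436 - 2.8041 = 3.6395


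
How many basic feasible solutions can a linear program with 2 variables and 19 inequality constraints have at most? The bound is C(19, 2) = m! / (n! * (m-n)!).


Each vertex corresponds to some choice of n active constraints out of m, so the number of vertices is at most C(m, n) = m! / (n!(m-n)!).
m = 19, n = 2
Numerator: 19 * 18
Denominator: 2! = 2
C(19, 2) = 171


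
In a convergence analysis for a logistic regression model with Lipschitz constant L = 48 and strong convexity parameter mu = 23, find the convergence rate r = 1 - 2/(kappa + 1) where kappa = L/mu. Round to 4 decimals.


Step 1: Compute the condition number.
kappa = L/mu = 48/23 = 2.087
Step 2: Compute the convergence rate.
r = 1 - 2/(kappa + 1) = 1 - 2*mu/(L + mu) = (L - mu)/(L + mu) = 25/71 = 0.3521


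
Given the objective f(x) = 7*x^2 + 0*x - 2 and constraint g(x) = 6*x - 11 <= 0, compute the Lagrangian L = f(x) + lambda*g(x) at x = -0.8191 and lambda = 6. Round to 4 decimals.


Step 1: Evaluate f(x).
f(-0.8191) = 7*(-0.8191)^2 + 0*(-0.8191) - 2 = 2.6965
Step 2: Evaluate g(x).
g(-0.8191) = 6*-0.8191 - 11 = -15.9146
Step 3: Compute Lagrangian.
L = 2.6965 + 6*-15.9146 = -92.7911


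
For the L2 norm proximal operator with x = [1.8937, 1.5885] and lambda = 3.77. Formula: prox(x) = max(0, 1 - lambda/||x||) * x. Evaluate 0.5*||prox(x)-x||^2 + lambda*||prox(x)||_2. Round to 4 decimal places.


Step 1: Compute ||x||.
||x|| = 2.4717
Step 2: Compute scaling factor.
scale = max(0, 1 - 3.77/2.4717) = 0.0
Step 3: prox(x) = [0.0, 0.0]
||prox(x)|| = 0.0
Step 4: Proximal objective.
0.5*||prox-x||^2 = 3.0547
lambda*||prox|| = 0.0
Total = 3.0547


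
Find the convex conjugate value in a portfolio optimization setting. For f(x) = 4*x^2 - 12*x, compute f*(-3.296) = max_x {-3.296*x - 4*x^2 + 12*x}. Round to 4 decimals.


f*(y) = sup_x {y*x - a*x^2 - b*x} = sup_x {(y-b)*x - a*x^2}
FOC: (y - b) - 2a*x = 0 => x* = (y - b)/(2a)
x* = (-3.296 + 12)/(2*4) = 1.088
f*(-3.296) = (y-b)^2/(4a) = (-3.296 + 12)^2/(4*4)
= 75.7596/16 = 4.735


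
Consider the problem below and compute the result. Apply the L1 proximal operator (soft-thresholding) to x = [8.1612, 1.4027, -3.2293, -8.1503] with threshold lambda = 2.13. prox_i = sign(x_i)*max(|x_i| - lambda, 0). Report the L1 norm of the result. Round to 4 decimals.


Soft-thresholding with lambda = 2.13:
prox(8.1612) = sign(8.1612)*max(|8.1612| - 2.13, 0) = 6.0312
prox(1.4027) = sign(1.4027)*max(|1.4027| - 2.13, 0) = 0.0
prox(-3.2293) = sign(-3.2293)*max(|-3.2293| - 2.13, 0) = -1.0993
prox(-8.1503) = sign(-8.1503)*max(|-8.1503| - 2.13, 0) = -6.0203
prox(x) = [6.0312, 0.0, -1.0993, -6.0203]
||prox(x)||_1 = 6.0312 + 0.0 + 1.0993 + 6.0203 = 13.1508


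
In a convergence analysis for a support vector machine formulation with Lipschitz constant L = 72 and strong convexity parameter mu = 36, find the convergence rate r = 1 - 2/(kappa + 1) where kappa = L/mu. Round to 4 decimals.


Step 1: Compute the condition number.
kappa = L/mu = 72/36 = 2.0
Step 2: Compute the convergence rate.
r = 1 - 2/(kappa + 1) = 1 - 2*mu/(L + mu) = (L - mu)/(L + mu) = 36/108 = 0.3333


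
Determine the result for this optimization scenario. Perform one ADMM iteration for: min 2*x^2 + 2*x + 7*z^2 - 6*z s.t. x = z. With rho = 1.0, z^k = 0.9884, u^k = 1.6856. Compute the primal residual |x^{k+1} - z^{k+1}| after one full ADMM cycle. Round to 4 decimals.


ADMM iteration with rho = 1.0, z^k = 0.9884, u^k = 1.6856
Step 1: x-update.
Minimize 2*x^2 + 2*x + (1.0/2)*(x - 0.9884 + 1.6856)^2
FOC: (2*2 + 1.0)*x = -2 + 1.0*(0.9884 - 1.6856)
x^{k+1} = -0.5394
Step 2: z-update.
Minimize 7*z^2 - 6*z + (1.0/2)*(-0.5394 - z + 1.6856)^2
FOC: (2*7 + 1.0)*z = 6 + 1.0*(-0.5394 + 1.6856)
z^{k+1} = 0.4764
Step 3: u-update.
u^{k+1} = 1.6856 - 0.5394 - 0.4764 = 0.6697
Step 4: Primal residual = |-0.5394 - 0.4764| = 1.0159


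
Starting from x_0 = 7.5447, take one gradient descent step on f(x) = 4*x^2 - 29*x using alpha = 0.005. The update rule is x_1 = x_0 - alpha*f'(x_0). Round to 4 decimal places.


We compute the gradient at x_0 and apply the update.
f'(x) = 8*x - 29
f'(7.5447) = 8*7.5447 - 29 = 31.3576
x_1 = 7.5447 - 0.005*31.3576 = 7.3879


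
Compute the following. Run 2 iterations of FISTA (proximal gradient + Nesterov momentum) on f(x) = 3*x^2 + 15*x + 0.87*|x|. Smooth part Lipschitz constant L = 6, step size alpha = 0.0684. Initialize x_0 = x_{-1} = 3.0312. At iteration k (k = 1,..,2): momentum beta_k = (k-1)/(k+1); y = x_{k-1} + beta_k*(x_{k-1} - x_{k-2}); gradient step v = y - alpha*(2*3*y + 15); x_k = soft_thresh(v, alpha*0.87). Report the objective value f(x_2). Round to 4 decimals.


FISTA on f(x) = 3*x^2 + 15*x + 0.87*|x|
L = 6, alpha = 0.0684
Iteration 1: beta = 0.0, y = 3.0312 + 0.0*(3.0312 - 3.0312) = 3.0312
  grad(y) = 33.1872, v = y - alpha*grad = 0.7612
  prox(v) = soft_thresh(0.7612, 0.0595) = 0.7017
Iteration 2: beta = 0.3333, y = 0.7017 + 0.3333*(0.7017 - 3.0312) = -0.0748
  grad(y) = 14.5511, v = y - alpha*grad = -1.0701
  prox(v) = soft_thresh(-1.0701, 0.0595) = -1.0106
f(x_2) = 3*(-1.0106)^2 + 15*(-1.0106) + 0.87*|-1.0106| = -11.2159
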